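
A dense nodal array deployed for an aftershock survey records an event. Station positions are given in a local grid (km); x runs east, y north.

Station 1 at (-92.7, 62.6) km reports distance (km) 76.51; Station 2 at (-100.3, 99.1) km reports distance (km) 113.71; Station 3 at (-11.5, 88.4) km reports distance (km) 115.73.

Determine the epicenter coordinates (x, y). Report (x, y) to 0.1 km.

Circle about each station: (x + 92.7)² + (y − 62.6)² = 76.51²; (x + 100.3)² + (y − 99.1)² = 113.71²; (x + 11.5)² + (y − 88.4)² = 115.73².
Subtracting pairs of circle equations eliminates x²+y² and gives linear equations (the radical axes):
-15.2 x + 73.0 y = 292.67
162.4 x + 51.6 y = -12104.89
Solving the 2×2 system: x ≈ -71.1, y ≈ -10.8 km.

x ≈ -71.1 km, y ≈ -10.8 km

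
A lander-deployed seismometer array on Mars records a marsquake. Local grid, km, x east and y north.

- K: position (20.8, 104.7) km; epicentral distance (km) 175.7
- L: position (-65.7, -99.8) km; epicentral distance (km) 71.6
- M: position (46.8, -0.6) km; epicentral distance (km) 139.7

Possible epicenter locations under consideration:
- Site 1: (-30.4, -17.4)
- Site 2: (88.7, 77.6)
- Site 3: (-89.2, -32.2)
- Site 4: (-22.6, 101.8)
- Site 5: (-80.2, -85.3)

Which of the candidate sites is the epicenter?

Site 3

For each candidate, compare |candidate − station| to the reported distance:
Site 1: residuals K 43.3, L 18.0, M 60.7 → max 60.7 km
Site 2: residuals K 102.6, L 163.6, M 51.0 → max 163.6 km
Site 3: residuals K 0.1, L 0.0, M 0.1 → max 0.1 km
Site 4: residuals K 132.2, L 134.6, M 16.0 → max 134.6 km
Site 5: residuals K 39.5, L 51.1, M 13.0 → max 51.1 km
Only Site 3 has all residuals ≈ 0.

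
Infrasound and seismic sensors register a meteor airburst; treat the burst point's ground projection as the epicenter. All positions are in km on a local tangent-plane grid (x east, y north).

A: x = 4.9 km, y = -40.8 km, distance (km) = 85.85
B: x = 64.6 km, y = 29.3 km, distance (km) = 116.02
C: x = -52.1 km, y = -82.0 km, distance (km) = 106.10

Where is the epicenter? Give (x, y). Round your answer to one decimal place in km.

(-51.3, 24.1)

Circle about each station: (x − 4.9)² + (y + 40.8)² = 85.85²; (x − 64.6)² + (y − 29.3)² = 116.02²; (x + 52.1)² + (y + 82.0)² = 106.10².
Subtracting pairs of circle equations eliminates x²+y² and gives linear equations (the radical axes):
119.4 x + 140.2 y = -2747.42
-114.0 x − 82.4 y = 3862.77
Solving the 2×2 system: x ≈ -51.3, y ≈ 24.1 km.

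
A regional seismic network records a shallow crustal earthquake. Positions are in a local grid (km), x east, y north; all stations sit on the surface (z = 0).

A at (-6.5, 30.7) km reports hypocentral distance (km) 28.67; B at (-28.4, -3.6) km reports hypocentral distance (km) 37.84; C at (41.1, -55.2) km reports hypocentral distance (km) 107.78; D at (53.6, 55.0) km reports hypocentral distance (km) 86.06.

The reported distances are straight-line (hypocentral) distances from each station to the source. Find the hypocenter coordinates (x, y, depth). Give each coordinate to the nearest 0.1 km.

x ≈ -24.9 km, y ≈ 27.2 km, depth ≈ 21.7 km

Each station gives a sphere (x−x_i)² + (y−y_i)² + z² = d_i² (stations at z=0).
Subtracting the A sphere from B and C: z² cancels, leaving linear equations in x and y:
-43.8 x − 68.6 y = -775.12
95.2 x − 171.8 y = -7043.05
Solving: x ≈ -24.900, y ≈ 27.198 km (keep extra digits for the depth step; rounded: -24.9, 27.2).
Then from the A sphere: z² = 28.67² − (x + 6.5)² − (y − 30.7)² with x = -24.900, y = 27.198, so z ≈ 21.706 ≈ 21.7 km.
Check against D (with the unrounded solution): distance 86.06 ≈ 86.06 km. ✓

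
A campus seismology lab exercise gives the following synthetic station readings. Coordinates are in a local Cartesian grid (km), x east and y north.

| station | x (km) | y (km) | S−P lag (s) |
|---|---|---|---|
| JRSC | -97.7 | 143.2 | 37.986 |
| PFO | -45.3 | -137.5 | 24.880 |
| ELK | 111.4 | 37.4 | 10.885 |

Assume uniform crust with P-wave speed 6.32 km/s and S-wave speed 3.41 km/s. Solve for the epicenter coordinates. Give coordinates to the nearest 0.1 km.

113.0 km east, -43.2 km north

Distance from S−P lag: d = Δt · v_P v_S / (v_P − v_S) = Δt · (6.32·3.41)/(6.32−3.41) ≈ 7.4059·Δt.
So d_JRSC = 281.32, d_PFO = 184.26, d_ELK = 80.61 km.
Circle about each station: (x + 97.7)² + (y − 143.2)² = 281.32²; (x + 45.3)² + (y + 137.5)² = 184.26²; (x − 111.4)² + (y − 37.4)² = 80.61².
Subtracting the JRSC equation from the PFO and ELK equations removes the quadratic terms:
104.8 x − 561.4 y = 36096.00
418.2 x − 211.6 y = 56400.16
Solving the 2×2 system: x ≈ 113.0, y ≈ -43.2 km.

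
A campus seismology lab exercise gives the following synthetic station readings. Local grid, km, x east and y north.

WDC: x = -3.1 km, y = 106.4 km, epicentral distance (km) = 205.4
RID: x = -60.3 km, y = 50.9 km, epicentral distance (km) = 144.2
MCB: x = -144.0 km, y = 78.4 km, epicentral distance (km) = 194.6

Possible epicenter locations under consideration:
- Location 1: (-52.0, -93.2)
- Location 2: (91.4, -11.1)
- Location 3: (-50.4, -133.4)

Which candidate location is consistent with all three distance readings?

For each candidate, compare |candidate − station| to the reported distance:
Location 1: residuals WDC 0.1, RID 0.1, MCB 0.1 → max 0.1 km
Location 2: residuals WDC 54.6, RID 19.7, MCB 57.2 → max 57.2 km
Location 3: residuals WDC 39.0, RID 40.4, MCB 37.0 → max 40.4 km
Only Location 1 has all residuals ≈ 0.

Location 1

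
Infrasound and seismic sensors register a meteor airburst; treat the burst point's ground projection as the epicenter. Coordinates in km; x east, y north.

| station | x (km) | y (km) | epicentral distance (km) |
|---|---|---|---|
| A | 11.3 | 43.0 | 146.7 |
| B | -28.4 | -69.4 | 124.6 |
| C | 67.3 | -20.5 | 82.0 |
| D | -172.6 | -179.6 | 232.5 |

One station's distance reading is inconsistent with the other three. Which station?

Solve using three stations at a time. Using A, C, D (subtract circle equations pairwise → linear system) gives (x, y) ≈ (45.7, -99.6).
Distances from that point to each station vs reported:
  A: calculated 146.7 vs reported 146.7 → residual 0.0 km
  B: calculated 80.0 vs reported 124.6 → residual 44.6 km
  C: calculated 82.0 vs reported 82.0 → residual 0.0 km
  D: calculated 232.5 vs reported 232.5 → residual 0.0 km
A, C, D are mutually consistent (residuals ≈ 0); B is off by 44.6 km.

B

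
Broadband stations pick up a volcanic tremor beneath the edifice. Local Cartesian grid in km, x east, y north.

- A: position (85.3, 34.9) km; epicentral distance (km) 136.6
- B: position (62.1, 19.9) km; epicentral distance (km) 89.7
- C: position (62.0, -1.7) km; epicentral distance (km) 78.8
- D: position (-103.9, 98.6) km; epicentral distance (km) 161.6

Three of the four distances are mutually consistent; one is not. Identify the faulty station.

Solve using three stations at a time. Using B, C, D (subtract circle equations pairwise → linear system) gives (x, y) ≈ (-10.3, -33.1).
Distances from that point to each station vs reported:
  A: calculated 117.3 vs reported 136.6 → residual 19.3 km
  B: calculated 89.7 vs reported 89.7 → residual 0.0 km
  C: calculated 78.8 vs reported 78.8 → residual 0.0 km
  D: calculated 161.6 vs reported 161.6 → residual 0.0 km
B, C, D are mutually consistent (residuals ≈ 0); A is off by 19.3 km.

A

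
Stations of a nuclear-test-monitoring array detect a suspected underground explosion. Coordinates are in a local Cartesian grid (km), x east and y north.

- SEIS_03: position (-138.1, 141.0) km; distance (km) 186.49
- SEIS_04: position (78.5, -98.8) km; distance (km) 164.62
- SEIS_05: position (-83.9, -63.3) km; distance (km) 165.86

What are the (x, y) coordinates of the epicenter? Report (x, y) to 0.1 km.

Circle about each station: (x + 138.1)² + (y − 141.0)² = 186.49²; (x − 78.5)² + (y + 98.8)² = 164.62²; (x + 83.9)² + (y + 63.3)² = 165.86².
Subtracting the SEIS_03 equation from the SEIS_04 and SEIS_05 equations removes the quadratic terms:
433.2 x − 479.6 y = -15350.14
108.4 x − 408.6 y = -20637.53
Solving the 2×2 system: x ≈ 29.0, y ≈ 58.2 km.

29.0 km east, 58.2 km north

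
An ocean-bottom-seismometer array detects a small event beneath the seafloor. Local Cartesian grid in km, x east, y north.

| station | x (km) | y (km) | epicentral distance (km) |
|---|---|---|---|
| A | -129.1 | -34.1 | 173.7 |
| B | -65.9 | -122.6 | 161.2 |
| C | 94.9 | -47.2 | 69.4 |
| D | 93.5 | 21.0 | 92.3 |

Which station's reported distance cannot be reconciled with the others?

D

Solve using three stations at a time. Using A, B, C (subtract circle equations pairwise → linear system) gives (x, y) ≈ (41.7, -2.6).
Distances from that point to each station vs reported:
  A: calculated 173.7 vs reported 173.7 → residual 0.0 km
  B: calculated 161.2 vs reported 161.2 → residual 0.0 km
  C: calculated 69.4 vs reported 69.4 → residual 0.0 km
  D: calculated 56.9 vs reported 92.3 → residual 35.4 km
A, B, C are mutually consistent (residuals ≈ 0); D is off by 35.4 km.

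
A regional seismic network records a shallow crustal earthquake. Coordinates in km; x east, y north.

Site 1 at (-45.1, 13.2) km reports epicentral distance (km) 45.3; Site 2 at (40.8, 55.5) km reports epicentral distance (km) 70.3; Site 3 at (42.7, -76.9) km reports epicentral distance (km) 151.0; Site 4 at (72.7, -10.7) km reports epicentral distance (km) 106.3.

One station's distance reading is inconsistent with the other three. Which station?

Site 4

Solve using three stations at a time. Using Site 1, Site 2, Site 3 (subtract circle equations pairwise → linear system) gives (x, y) ≈ (-29.5, 55.7).
Distances from that point to each station vs reported:
  Site 1: calculated 45.3 vs reported 45.3 → residual 0.0 km
  Site 2: calculated 70.3 vs reported 70.3 → residual 0.0 km
  Site 3: calculated 151.0 vs reported 151.0 → residual 0.0 km
  Site 4: calculated 121.9 vs reported 106.3 → residual 15.6 km
Site 1, Site 2, Site 3 are mutually consistent (residuals ≈ 0); Site 4 is off by 15.6 km.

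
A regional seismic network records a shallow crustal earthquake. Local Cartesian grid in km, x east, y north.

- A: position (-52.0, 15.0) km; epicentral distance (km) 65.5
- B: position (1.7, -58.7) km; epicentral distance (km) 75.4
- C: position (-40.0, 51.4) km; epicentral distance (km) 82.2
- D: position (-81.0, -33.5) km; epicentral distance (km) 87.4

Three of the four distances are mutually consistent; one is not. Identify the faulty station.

B

Solve using three stations at a time. Using A, C, D (subtract circle equations pairwise → linear system) gives (x, y) ≈ (5.0, -17.5).
Distances from that point to each station vs reported:
  A: calculated 65.7 vs reported 65.5 → residual 0.2 km
  B: calculated 41.3 vs reported 75.4 → residual 34.1 km
  C: calculated 82.3 vs reported 82.2 → residual 0.1 km
  D: calculated 87.5 vs reported 87.4 → residual 0.1 km
A, C, D are mutually consistent (residuals ≈ 0); B is off by 34.1 km.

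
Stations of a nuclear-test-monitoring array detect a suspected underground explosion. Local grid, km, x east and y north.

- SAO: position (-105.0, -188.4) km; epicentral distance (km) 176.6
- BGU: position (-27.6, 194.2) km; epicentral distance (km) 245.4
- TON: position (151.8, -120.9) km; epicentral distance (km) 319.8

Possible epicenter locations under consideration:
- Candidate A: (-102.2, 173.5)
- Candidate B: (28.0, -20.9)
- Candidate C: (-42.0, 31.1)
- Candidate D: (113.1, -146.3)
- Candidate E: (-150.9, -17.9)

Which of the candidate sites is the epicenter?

For each candidate, compare |candidate − station| to the reported distance:
Candidate A: residuals SAO 185.3, BGU 168.0, TON 69.0 → max 185.3 km
Candidate B: residuals SAO 37.3, BGU 23.2, TON 160.7 → max 160.7 km
Candidate C: residuals SAO 51.8, BGU 81.7, TON 73.5 → max 81.7 km
Candidate D: residuals SAO 45.5, BGU 123.0, TON 273.5 → max 273.5 km
Candidate E: residuals SAO 0.0, BGU 0.1, TON 0.1 → max 0.1 km
Only Candidate E has all residuals ≈ 0.

Candidate E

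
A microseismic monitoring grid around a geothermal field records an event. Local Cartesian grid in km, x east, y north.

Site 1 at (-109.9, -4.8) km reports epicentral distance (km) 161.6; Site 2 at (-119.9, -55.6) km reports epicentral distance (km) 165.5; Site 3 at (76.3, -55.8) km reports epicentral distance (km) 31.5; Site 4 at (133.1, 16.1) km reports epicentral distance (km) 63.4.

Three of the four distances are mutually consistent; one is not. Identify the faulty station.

Solve using three stations at a time. Using Site 1, Site 2, Site 3 (subtract circle equations pairwise → linear system) gives (x, y) ≈ (45.5, -49.2).
Distances from that point to each station vs reported:
  Site 1: calculated 161.6 vs reported 161.6 → residual 0.0 km
  Site 2: calculated 165.5 vs reported 165.5 → residual 0.0 km
  Site 3: calculated 31.5 vs reported 31.5 → residual 0.0 km
  Site 4: calculated 109.3 vs reported 63.4 → residual 45.9 km
Site 1, Site 2, Site 3 are mutually consistent (residuals ≈ 0); Site 4 is off by 45.9 km.

Site 4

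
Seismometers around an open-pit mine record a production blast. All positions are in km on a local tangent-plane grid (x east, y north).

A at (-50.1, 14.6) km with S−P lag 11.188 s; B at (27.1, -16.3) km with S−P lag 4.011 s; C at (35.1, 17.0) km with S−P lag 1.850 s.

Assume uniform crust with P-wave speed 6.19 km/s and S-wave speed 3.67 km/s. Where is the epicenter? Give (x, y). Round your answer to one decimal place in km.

Distance from S−P lag: d = Δt · v_P v_S / (v_P − v_S) = Δt · (6.19·3.67)/(6.19−3.67) ≈ 9.0148·Δt.
So d_A = 100.86, d_B = 36.16, d_C = 16.68 km.
Circle about each station: (x + 50.1)² + (y − 14.6)² = 100.86²; (x − 27.1)² + (y + 16.3)² = 36.16²; (x − 35.1)² + (y − 17.0)² = 16.68².
Subtracting pairs of circle equations eliminates x²+y² and gives linear equations (the radical axes):
154.4 x − 61.8 y = 7142.12
170.4 x + 4.8 y = 8692.36
Solving the 2×2 system: x ≈ 50.7, y ≈ 11.1 km.

50.7 km east, 11.1 km north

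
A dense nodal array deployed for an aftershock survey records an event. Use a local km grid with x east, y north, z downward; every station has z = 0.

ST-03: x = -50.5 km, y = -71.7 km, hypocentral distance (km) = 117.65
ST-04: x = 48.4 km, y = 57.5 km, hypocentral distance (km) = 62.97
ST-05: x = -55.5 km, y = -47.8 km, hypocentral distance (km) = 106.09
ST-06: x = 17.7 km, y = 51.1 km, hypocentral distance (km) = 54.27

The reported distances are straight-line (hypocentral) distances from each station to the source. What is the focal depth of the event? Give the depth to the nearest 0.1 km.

Each station gives a sphere (x−x_i)² + (y−y_i)² + z² = d_i² (stations at z=0).
Subtracting the ST-03 sphere from ST-04 and ST-05: z² cancels, leaving linear equations in x and y:
197.8 x + 258.4 y = 7833.97
-10.0 x + 47.8 y = 260.38
Solving: x ≈ 25.516, y ≈ 10.785 km (keep extra digits for the depth step; rounded: 25.5, 10.8).
Then from the ST-03 sphere: z² = 117.65² − (x + 50.5)² − (y + 71.7)² with x = 25.516, y = 10.785, so z ≈ 35.487 ≈ 35.5 km.
Check against ST-06 (with the unrounded solution): distance 54.27 ≈ 54.27 km. ✓

35.5 km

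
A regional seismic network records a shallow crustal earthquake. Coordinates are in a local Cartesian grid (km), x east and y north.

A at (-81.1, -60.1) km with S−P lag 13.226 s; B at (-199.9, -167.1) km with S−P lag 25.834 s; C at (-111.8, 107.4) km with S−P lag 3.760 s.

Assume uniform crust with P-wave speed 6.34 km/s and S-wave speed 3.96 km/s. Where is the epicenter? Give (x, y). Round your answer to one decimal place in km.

Distance from S−P lag: d = Δt · v_P v_S / (v_P − v_S) = Δt · (6.34·3.96)/(6.34−3.96) ≈ 10.5489·Δt.
So d_A = 139.52, d_B = 272.52, d_C = 39.66 km.
Circle about each station: (x + 81.1)² + (y + 60.1)² = 139.52²; (x + 199.9)² + (y + 167.1)² = 272.52²; (x + 111.8)² + (y − 107.4)² = 39.66².
Subtracting the A equation from the B and C equations removes the quadratic terms:
-237.6 x − 214.0 y = 2891.88
-61.4 x + 335.0 y = 31737.69
Solving the 2×2 system: x ≈ -83.7, y ≈ 79.4 km.
Check against A (with the unrounded x, y): √((x + 81.1)²+(y + 60.1)²) = 139.53 ≈ 139.52 km. ✓

-83.7 km east, 79.4 km north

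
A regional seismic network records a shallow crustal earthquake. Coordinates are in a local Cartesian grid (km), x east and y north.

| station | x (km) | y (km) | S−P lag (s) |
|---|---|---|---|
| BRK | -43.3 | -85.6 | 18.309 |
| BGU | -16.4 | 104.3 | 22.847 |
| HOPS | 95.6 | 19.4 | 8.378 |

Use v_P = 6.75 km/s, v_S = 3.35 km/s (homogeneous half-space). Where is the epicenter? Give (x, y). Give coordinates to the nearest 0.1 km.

(62.6, -25.5)

Distance from S−P lag: d = Δt · v_P v_S / (v_P − v_S) = Δt · (6.75·3.35)/(6.75−3.35) ≈ 6.6507·Δt.
So d_BRK = 121.77, d_BGU = 151.95, d_HOPS = 55.72 km.
Circle about each station: (x + 43.3)² + (y + 85.6)² = 121.77²; (x + 16.4)² + (y − 104.3)² = 151.95²; (x − 95.6)² + (y − 19.4)² = 55.72².
Subtracting the BRK equation from the BGU and HOPS equations removes the quadratic terms:
53.8 x + 379.8 y = -6315.67
277.8 x + 210.0 y = 12036.68
Solving the 2×2 system: x ≈ 62.6, y ≈ -25.5 km.
Check against BRK (with the unrounded x, y): √((x + 43.3)²+(y + 85.6)²) = 121.77 ≈ 121.77 km. ✓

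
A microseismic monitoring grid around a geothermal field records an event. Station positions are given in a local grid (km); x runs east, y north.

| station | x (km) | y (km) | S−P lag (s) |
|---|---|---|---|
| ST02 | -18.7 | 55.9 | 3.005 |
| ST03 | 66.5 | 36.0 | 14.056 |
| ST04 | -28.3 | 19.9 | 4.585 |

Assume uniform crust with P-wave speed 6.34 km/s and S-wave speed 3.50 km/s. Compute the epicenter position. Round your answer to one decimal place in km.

Distance from S−P lag: d = Δt · v_P v_S / (v_P − v_S) = Δt · (6.34·3.50)/(6.34−3.50) ≈ 7.8134·Δt.
So d_ST02 = 23.48, d_ST03 = 109.82, d_ST04 = 35.82 km.
Circle about each station: (x + 18.7)² + (y − 55.9)² = 23.48²; (x − 66.5)² + (y − 36.0)² = 109.82²; (x + 28.3)² + (y − 19.9)² = 35.82².
Subtracting the ST02 equation from the ST03 and ST04 equations removes the quadratic terms:
170.4 x − 39.8 y = -9265.37
-19.2 x − 72.0 y = -3009.36
Solving the 2×2 system: x ≈ -42.0, y ≈ 53.0 km.
Check against ST02 (with the unrounded x, y): √((x + 18.7)²+(y − 55.9)²) = 23.48 ≈ 23.48 km. ✓

x ≈ -42.0 km, y ≈ 53.0 km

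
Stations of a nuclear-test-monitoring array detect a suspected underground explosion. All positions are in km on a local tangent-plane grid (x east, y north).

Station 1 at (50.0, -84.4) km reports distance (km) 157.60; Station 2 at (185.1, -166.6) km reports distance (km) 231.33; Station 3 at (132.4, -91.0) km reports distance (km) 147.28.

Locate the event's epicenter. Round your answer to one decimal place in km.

(121.8, 55.9)

Circle about each station: (x − 50.0)² + (y + 84.4)² = 157.60²; (x − 185.1)² + (y + 166.6)² = 231.33²; (x − 132.4)² + (y + 91.0)² = 147.28².
Subtracting the Station 1 equation from the Station 2 and Station 3 equations removes the quadratic terms:
270.2 x − 164.4 y = 23718.40
164.8 x − 13.2 y = 19333.76
Solving the 2×2 system: x ≈ 121.8, y ≈ 55.9 km.
Check against Station 1 (with the unrounded x, y): √((x − 50.0)²+(y + 84.4)²) = 157.60 ≈ 157.60 km. ✓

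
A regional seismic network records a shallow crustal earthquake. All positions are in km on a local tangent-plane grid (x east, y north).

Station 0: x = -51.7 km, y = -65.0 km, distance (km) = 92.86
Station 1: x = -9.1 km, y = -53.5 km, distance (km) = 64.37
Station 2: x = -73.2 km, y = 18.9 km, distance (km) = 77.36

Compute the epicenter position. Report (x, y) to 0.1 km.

Circle about each station: (x + 51.7)² + (y + 65.0)² = 92.86²; (x + 9.1)² + (y + 53.5)² = 64.37²; (x + 73.2)² + (y − 18.9)² = 77.36².
Subtracting the Station 0 equation from the Station 1 and Station 2 equations removes the quadratic terms:
85.2 x + 23.0 y = 526.65
-43.0 x + 167.8 y = 1455.97
Solving the 2×2 system: x ≈ 3.6, y ≈ 9.6 km.

3.6 km east, 9.6 km north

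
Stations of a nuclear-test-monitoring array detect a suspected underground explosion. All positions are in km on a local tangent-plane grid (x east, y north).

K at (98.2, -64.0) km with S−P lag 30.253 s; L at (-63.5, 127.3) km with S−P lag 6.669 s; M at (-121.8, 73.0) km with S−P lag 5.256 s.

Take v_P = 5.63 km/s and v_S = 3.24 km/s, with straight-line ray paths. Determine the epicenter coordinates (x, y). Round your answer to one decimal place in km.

Distance from S−P lag: d = Δt · v_P v_S / (v_P − v_S) = Δt · (5.63·3.24)/(5.63−3.24) ≈ 7.6323·Δt.
So d_K = 230.90, d_L = 50.90, d_M = 40.12 km.
Circle about each station: (x − 98.2)² + (y + 64.0)² = 230.90²; (x + 63.5)² + (y − 127.3)² = 50.90²; (x + 121.8)² + (y − 73.0)² = 40.12².
Subtracting pairs of circle equations eliminates x²+y² and gives linear equations (the radical axes):
-323.4 x + 382.6 y = 57222.30
-440.0 x + 274.0 y = 58130.20
Solving the 2×2 system: x ≈ -82.3, y ≈ 80.0 km.
Check against K (with the unrounded x, y): √((x − 98.2)²+(y + 64.0)²) = 230.90 ≈ 230.90 km. ✓

-82.3 km east, 80.0 km north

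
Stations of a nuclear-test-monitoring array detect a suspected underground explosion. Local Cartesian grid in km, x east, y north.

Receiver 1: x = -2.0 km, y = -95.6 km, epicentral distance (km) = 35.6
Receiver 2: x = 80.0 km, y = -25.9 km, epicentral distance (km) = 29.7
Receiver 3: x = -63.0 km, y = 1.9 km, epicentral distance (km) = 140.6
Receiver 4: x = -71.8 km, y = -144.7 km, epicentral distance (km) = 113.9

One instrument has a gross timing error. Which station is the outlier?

Solve using three stations at a time. Using Receiver 1, Receiver 3, Receiver 4 (subtract circle equations pairwise → linear system) gives (x, y) ≈ (33.2, -100.6).
Distances from that point to each station vs reported:
  Receiver 1: calculated 35.6 vs reported 35.6 → residual 0.0 km
  Receiver 2: calculated 88.2 vs reported 29.7 → residual 58.5 km
  Receiver 3: calculated 140.6 vs reported 140.6 → residual 0.0 km
  Receiver 4: calculated 113.9 vs reported 113.9 → residual 0.0 km
Receiver 1, Receiver 3, Receiver 4 are mutually consistent (residuals ≈ 0); Receiver 2 is off by 58.5 km.

Receiver 2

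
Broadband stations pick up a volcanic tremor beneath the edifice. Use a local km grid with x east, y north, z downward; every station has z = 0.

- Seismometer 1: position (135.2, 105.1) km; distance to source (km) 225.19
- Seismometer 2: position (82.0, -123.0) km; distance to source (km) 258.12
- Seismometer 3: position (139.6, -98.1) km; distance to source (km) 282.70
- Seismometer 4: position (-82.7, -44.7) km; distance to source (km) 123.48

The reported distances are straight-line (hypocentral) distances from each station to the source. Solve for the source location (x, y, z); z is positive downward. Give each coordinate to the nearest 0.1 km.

Each station gives a sphere (x−x_i)² + (y−y_i)² + z² = d_i² (stations at z=0).
Subtracting the Seismometer 1 sphere from Seismometer 2 and Seismometer 3: z² cancels, leaving linear equations in x and y:
-106.4 x − 456.2 y = -23387.45
8.8 x − 406.4 y = -29422.03
Solving: x ≈ -82.904, y ≈ 70.602 km (keep extra digits for the depth step; rounded: -82.9, 70.6).
Then from the Seismometer 1 sphere: z² = 225.19² − (x − 135.2)² − (y − 105.1)² with x = -82.904, y = 70.602, so z ≈ 44.171 ≈ 44.2 km.
Check against Seismometer 4 (with the unrounded solution): distance 123.47 ≈ 123.48 km. ✓

(-82.9, 70.6, 44.2)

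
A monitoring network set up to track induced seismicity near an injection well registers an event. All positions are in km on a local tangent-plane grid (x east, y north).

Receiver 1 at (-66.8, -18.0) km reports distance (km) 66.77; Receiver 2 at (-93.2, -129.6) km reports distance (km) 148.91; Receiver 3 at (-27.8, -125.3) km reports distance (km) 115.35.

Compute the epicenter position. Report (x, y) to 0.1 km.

Circle about each station: (x + 66.8)² + (y + 18.0)² = 66.77²; (x + 93.2)² + (y + 129.6)² = 148.91²; (x + 27.8)² + (y + 125.3)² = 115.35².
Subtracting the Receiver 1 equation from the Receiver 2 and Receiver 3 equations removes the quadratic terms:
-52.8 x − 223.2 y = 2980.20
78.0 x − 214.6 y = 2839.30
Solving the 2×2 system: x ≈ -0.2, y ≈ -13.3 km.
Check against Receiver 1 (with the unrounded x, y): √((x + 66.8)²+(y + 18.0)²) = 66.76 ≈ 66.77 km. ✓

x ≈ -0.2 km, y ≈ -13.3 km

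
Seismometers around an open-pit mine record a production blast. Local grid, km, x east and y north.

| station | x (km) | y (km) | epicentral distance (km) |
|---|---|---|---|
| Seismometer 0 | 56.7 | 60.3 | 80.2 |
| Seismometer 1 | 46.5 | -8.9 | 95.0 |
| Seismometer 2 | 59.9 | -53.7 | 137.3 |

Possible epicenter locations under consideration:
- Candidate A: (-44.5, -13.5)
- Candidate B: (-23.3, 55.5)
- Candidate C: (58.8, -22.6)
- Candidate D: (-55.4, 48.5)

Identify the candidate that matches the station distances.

For each candidate, compare |candidate − station| to the reported distance:
Candidate A: residuals Seismometer 0 45.1, Seismometer 1 3.9, Seismometer 2 25.4 → max 45.1 km
Candidate B: residuals Seismometer 0 0.1, Seismometer 1 0.0, Seismometer 2 0.0 → max 0.1 km
Candidate C: residuals Seismometer 0 2.7, Seismometer 1 76.6, Seismometer 2 106.2 → max 106.2 km
Candidate D: residuals Seismometer 0 32.5, Seismometer 1 22.0, Seismometer 2 16.8 → max 32.5 km
Only Candidate B has all residuals ≈ 0.

Candidate B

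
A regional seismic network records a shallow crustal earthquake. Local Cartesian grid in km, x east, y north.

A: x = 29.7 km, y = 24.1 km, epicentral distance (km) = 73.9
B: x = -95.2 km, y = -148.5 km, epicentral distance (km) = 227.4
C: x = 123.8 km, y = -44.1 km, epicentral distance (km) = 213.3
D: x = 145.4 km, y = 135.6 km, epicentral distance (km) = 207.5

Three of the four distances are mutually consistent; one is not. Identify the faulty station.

Solve using three stations at a time. Using B, C, D (subtract circle equations pairwise → linear system) gives (x, y) ≈ (-53.2, 75.1).
Distances from that point to each station vs reported:
  A: calculated 97.4 vs reported 73.9 → residual 23.5 km
  B: calculated 227.5 vs reported 227.4 → residual 0.1 km
  C: calculated 213.4 vs reported 213.3 → residual 0.1 km
  D: calculated 207.6 vs reported 207.5 → residual 0.1 km
B, C, D are mutually consistent (residuals ≈ 0); A is off by 23.5 km.

A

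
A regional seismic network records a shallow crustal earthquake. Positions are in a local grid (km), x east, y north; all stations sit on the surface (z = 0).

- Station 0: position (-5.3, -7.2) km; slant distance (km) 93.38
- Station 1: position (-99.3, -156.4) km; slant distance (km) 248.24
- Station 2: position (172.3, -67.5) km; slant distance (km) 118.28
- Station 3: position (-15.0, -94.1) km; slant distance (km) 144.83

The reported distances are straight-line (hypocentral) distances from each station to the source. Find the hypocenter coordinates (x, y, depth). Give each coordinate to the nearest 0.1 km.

x ≈ 84.5 km, y ≈ 9.3 km, depth ≈ 19.6 km

Each station gives a sphere (x−x_i)² + (y−y_i)² + z² = d_i² (stations at z=0).
Subtracting the Station 0 sphere from Station 1 and Station 2: z² cancels, leaving linear equations in x and y:
-188.0 x − 298.4 y = -18661.75
355.2 x − 120.6 y = 28893.28
Solving: x ≈ 84.502, y ≈ 9.301 km (keep extra digits for the depth step; rounded: 84.5, 9.3).
Then from the Station 0 sphere: z² = 93.38² − (x + 5.3)² − (y + 7.2)² with x = 84.502, y = 9.301, so z ≈ 19.574 ≈ 19.6 km.
Check against Station 3 (with the unrounded solution): distance 144.83 ≈ 144.83 km. ✓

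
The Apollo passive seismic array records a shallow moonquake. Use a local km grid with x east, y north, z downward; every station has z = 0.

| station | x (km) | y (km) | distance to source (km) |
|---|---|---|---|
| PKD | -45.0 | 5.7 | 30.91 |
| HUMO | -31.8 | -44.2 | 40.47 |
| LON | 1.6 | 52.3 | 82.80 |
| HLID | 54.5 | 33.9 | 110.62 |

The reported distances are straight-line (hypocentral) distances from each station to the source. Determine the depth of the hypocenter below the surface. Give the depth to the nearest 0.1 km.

Each station gives a sphere (x−x_i)² + (y−y_i)² + z² = d_i² (stations at z=0).
Subtracting the PKD sphere from HUMO and LON: z² cancels, leaving linear equations in x and y:
26.4 x − 99.8 y = 225.00
93.2 x + 93.2 y = -5220.05
Solving: x ≈ -42.510, y ≈ -13.500 km (keep extra digits for the depth step; rounded: -42.5, -13.5).
Then from the PKD sphere: z² = 30.91² − (x + 45.0)² − (y − 5.7)² with x = -42.510, y = -13.500, so z ≈ 24.095 ≈ 24.1 km.

depth ≈ 24.1 km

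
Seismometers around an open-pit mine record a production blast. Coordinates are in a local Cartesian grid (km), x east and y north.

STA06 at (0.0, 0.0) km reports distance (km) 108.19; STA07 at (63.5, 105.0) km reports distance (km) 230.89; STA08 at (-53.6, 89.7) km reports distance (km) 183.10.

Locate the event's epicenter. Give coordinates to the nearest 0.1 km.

x ≈ -54.6 km, y ≈ -93.4 km

Circle about each station: x² + y² = 108.19²; (x − 63.5)² + (y − 105.0)² = 230.89²; (x + 53.6)² + (y − 89.7)² = 183.10².
Subtracting the STA06 equation from the STA07 and STA08 equations removes the quadratic terms:
127.0 x + 210.0 y = -26547.87
-107.2 x + 179.4 y = -10901.48
Solving the 2×2 system: x ≈ -54.6, y ≈ -93.4 km.
Check against STA06 (with the unrounded x, y): √(x²+y²) = 108.19 ≈ 108.19 km. ✓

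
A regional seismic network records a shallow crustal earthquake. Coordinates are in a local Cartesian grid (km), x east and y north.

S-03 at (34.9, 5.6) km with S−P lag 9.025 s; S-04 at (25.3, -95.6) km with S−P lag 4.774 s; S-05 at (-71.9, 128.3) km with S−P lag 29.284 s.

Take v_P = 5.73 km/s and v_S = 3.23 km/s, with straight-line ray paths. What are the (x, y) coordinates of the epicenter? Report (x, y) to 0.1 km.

Distance from S−P lag: d = Δt · v_P v_S / (v_P − v_S) = Δt · (5.73·3.23)/(5.73−3.23) ≈ 7.4032·Δt.
So d_S-03 = 66.81, d_S-04 = 35.34, d_S-05 = 216.79 km.
Circle about each station: (x − 34.9)² + (y − 5.6)² = 66.81²; (x − 25.3)² + (y + 95.6)² = 35.34²; (x + 71.9)² + (y − 128.3)² = 216.79².
Subtracting pairs of circle equations eliminates x²+y² and gives linear equations (the radical axes):
-19.2 x − 202.4 y = 11744.74
-213.6 x + 245.4 y = -22153.20
Solving the 2×2 system: x ≈ 33.4, y ≈ -61.2 km.
Check against S-03 (with the unrounded x, y): √((x − 34.9)²+(y − 5.6)²) = 66.81 ≈ 66.81 km. ✓

(33.4, -61.2)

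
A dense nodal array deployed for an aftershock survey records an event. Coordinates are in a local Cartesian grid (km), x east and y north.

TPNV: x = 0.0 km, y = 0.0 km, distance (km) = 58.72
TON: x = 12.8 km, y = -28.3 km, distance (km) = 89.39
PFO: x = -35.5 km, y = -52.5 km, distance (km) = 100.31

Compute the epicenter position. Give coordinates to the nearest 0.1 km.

Circle about each station: x² + y² = 58.72²; (x − 12.8)² + (y + 28.3)² = 89.39²; (x + 35.5)² + (y + 52.5)² = 100.31².
Subtracting the TPNV equation from the TON and PFO equations removes the quadratic terms:
25.6 x − 56.6 y = -3577.80
-71.0 x − 105.0 y = -2597.56
Solving the 2×2 system: x ≈ -34.1, y ≈ 47.8 km.

-34.1 km east, 47.8 km north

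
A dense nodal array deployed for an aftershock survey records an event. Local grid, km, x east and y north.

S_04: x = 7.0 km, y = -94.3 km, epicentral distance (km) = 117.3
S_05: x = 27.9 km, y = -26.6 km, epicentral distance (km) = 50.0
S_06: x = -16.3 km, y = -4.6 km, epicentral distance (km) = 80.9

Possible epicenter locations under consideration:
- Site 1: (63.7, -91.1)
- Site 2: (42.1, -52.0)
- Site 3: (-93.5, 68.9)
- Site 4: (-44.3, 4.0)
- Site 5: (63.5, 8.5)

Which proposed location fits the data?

Site 5

For each candidate, compare |candidate − station| to the reported distance:
Site 1: residuals S_04 60.5, S_05 23.8, S_06 36.9 → max 60.5 km
Site 2: residuals S_04 62.3, S_05 20.9, S_06 5.7 → max 62.3 km
Site 3: residuals S_04 74.4, S_05 104.5, S_06 25.7 → max 104.5 km
Site 4: residuals S_04 6.4, S_05 28.4, S_06 51.6 → max 51.6 km
Site 5: residuals S_04 0.0, S_05 0.0, S_06 0.0 → max 0.0 km
Only Site 5 has all residuals ≈ 0.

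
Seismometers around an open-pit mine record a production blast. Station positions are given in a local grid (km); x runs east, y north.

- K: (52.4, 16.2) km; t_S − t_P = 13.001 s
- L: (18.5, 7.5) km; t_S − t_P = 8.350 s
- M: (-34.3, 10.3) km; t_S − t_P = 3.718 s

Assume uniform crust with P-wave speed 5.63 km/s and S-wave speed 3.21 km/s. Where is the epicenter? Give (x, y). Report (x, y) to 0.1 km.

Distance from S−P lag: d = Δt · v_P v_S / (v_P − v_S) = Δt · (5.63·3.21)/(5.63−3.21) ≈ 7.4679·Δt.
So d_K = 97.09, d_L = 62.36, d_M = 27.77 km.
Circle about each station: (x − 52.4)² + (y − 16.2)² = 97.09²; (x − 18.5)² + (y − 7.5)² = 62.36²; (x + 34.3)² + (y − 10.3)² = 27.77².
Subtracting the K equation from the L and M equations removes the quadratic terms:
-67.8 x − 17.4 y = 2928.00
-173.4 x − 11.8 y = 6929.68
Solving the 2×2 system: x ≈ -38.8, y ≈ -17.1 km.
Check against K (with the unrounded x, y): √((x − 52.4)²+(y − 16.2)²) = 97.09 ≈ 97.09 km. ✓

x ≈ -38.8 km, y ≈ -17.1 km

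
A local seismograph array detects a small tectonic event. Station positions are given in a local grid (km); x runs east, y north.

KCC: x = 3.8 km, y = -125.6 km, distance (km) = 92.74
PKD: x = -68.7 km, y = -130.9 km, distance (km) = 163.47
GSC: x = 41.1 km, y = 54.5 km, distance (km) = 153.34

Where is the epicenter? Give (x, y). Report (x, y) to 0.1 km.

89.8 km east, -90.9 km north

Circle about each station: (x − 3.8)² + (y + 125.6)² = 92.74²; (x + 68.7)² + (y + 130.9)² = 163.47²; (x − 41.1)² + (y − 54.5)² = 153.34².
Subtracting the KCC equation from the PKD and GSC equations removes the quadratic terms:
-145.0 x − 10.6 y = -12057.03
74.6 x + 360.2 y = -26042.79
Solving the 2×2 system: x ≈ 89.8, y ≈ -90.9 km.
Check against KCC (with the unrounded x, y): √((x − 3.8)²+(y + 125.6)²) = 92.73 ≈ 92.74 km. ✓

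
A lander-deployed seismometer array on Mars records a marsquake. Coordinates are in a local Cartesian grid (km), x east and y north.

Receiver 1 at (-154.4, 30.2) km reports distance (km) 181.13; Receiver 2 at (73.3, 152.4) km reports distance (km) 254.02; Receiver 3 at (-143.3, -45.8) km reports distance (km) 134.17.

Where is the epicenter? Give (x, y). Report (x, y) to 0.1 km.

(-15.2, -85.7)

Circle about each station: (x + 154.4)² + (y − 30.2)² = 181.13²; (x − 73.3)² + (y − 152.4)² = 254.02²; (x + 143.3)² + (y + 45.8)² = 134.17².
Subtracting the Receiver 1 equation from the Receiver 2 and Receiver 3 equations removes the quadratic terms:
455.4 x + 244.4 y = -27870.83
22.2 x − 152.0 y = 12687.62
Solving the 2×2 system: x ≈ -15.2, y ≈ -85.7 km.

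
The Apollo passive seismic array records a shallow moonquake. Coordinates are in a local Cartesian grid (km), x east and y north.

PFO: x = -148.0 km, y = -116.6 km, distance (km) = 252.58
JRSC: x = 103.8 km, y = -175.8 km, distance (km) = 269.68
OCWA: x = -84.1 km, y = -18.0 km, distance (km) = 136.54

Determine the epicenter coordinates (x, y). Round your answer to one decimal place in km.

(12.9, 78.1)

Circle about each station: (x + 148.0)² + (y + 116.6)² = 252.58²; (x − 103.8)² + (y + 175.8)² = 269.68²; (x + 84.1)² + (y + 18.0)² = 136.54².
Subtracting the PFO equation from the JRSC and OCWA equations removes the quadratic terms:
503.6 x − 118.4 y = -2750.13
127.8 x + 197.2 y = 17050.73
Solving the 2×2 system: x ≈ 12.9, y ≈ 78.1 km.
Check against PFO (with the unrounded x, y): √((x + 148.0)²+(y + 116.6)²) = 252.58 ≈ 252.58 km. ✓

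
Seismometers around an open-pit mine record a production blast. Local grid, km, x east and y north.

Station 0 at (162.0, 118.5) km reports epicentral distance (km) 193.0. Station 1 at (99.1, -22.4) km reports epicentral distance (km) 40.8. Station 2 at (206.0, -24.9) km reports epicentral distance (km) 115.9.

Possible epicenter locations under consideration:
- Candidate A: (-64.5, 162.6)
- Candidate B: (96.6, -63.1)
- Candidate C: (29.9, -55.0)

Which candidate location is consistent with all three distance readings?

For each candidate, compare |candidate − station| to the reported distance:
Candidate A: residuals Station 0 37.8, Station 1 206.2, Station 2 213.2 → max 213.2 km
Candidate B: residuals Station 0 0.0, Station 1 0.0, Station 2 0.0 → max 0.0 km
Candidate C: residuals Station 0 25.1, Station 1 35.7, Station 2 62.8 → max 62.8 km
Only Candidate B has all residuals ≈ 0.

Candidate B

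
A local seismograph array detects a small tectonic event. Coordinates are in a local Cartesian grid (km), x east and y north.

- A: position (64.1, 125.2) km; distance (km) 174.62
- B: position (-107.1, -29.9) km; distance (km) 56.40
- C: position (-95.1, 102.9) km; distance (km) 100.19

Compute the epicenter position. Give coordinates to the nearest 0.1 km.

x ≈ -64.8 km, y ≈ 7.4 km

Circle about each station: (x − 64.1)² + (y − 125.2)² = 174.62²; (x + 107.1)² + (y + 29.9)² = 56.40²; (x + 95.1)² + (y − 102.9)² = 100.19².
Subtracting pairs of circle equations eliminates x²+y² and gives linear equations (the radical axes):
-342.4 x − 310.2 y = 19891.75
-318.4 x − 44.6 y = 20302.68
Solving the 2×2 system: x ≈ -64.8, y ≈ 7.4 km.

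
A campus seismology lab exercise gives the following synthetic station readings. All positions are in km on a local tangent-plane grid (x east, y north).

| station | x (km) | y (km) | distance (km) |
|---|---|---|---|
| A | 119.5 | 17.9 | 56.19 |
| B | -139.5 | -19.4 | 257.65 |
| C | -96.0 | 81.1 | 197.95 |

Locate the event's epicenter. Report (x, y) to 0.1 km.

x ≈ 101.7 km, y ≈ 71.2 km

Circle about each station: (x − 119.5)² + (y − 17.9)² = 56.19²; (x + 139.5)² + (y + 19.4)² = 257.65²; (x + 96.0)² + (y − 81.1)² = 197.95².
Subtracting pairs of circle equations eliminates x²+y² and gives linear equations (the radical axes):
-518.0 x − 74.6 y = -57990.26
-431.0 x + 126.4 y = -34834.34
Solving the 2×2 system: x ≈ 101.7, y ≈ 71.2 km.
Check against A (with the unrounded x, y): √((x − 119.5)²+(y − 17.9)²) = 56.18 ≈ 56.19 km. ✓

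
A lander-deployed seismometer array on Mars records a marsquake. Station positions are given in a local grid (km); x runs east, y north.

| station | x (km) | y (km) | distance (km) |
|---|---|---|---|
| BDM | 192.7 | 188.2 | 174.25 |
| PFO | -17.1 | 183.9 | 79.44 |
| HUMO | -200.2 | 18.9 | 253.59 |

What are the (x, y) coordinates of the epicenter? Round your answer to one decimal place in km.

31.8 km east, 121.3 km north

Circle about each station: (x − 192.7)² + (y − 188.2)² = 174.25²; (x + 17.1)² + (y − 183.9)² = 79.44²; (x + 200.2)² + (y − 18.9)² = 253.59².
Subtracting the BDM equation from the PFO and HUMO equations removes the quadratic terms:
-419.6 x − 8.6 y = -14388.56
-785.8 x − 338.6 y = -66060.11
Solving the 2×2 system: x ≈ 31.8, y ≈ 121.3 km.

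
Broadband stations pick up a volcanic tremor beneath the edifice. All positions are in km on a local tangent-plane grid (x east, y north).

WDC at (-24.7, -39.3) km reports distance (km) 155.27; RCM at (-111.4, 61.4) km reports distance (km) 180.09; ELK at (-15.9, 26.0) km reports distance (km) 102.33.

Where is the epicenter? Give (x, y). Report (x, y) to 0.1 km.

Circle about each station: (x + 24.7)² + (y + 39.3)² = 155.27²; (x + 111.4)² + (y − 61.4)² = 180.09²; (x + 15.9)² + (y − 26.0)² = 102.33².
Subtracting the WDC equation from the RCM and ELK equations removes the quadratic terms:
-173.4 x + 201.4 y = 5701.70
17.6 x + 130.6 y = 12411.57
Solving the 2×2 system: x ≈ 67.0, y ≈ 86.0 km.

67.0 km east, 86.0 km north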